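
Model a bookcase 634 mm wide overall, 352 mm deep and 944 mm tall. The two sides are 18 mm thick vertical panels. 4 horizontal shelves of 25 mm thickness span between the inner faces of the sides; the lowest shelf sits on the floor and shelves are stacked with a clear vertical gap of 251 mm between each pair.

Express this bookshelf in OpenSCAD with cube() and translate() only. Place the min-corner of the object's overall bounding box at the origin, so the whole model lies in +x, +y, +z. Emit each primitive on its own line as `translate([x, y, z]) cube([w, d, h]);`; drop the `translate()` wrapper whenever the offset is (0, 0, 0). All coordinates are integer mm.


cube([18, 352, 944]);
translate([616, 0, 0]) cube([18, 352, 944]);
translate([18, 0, 0]) cube([598, 352, 25]);
translate([18, 0, 276]) cube([598, 352, 25]);
translate([18, 0, 552]) cube([598, 352, 25]);
translate([18, 0, 828]) cube([598, 352, 25]);


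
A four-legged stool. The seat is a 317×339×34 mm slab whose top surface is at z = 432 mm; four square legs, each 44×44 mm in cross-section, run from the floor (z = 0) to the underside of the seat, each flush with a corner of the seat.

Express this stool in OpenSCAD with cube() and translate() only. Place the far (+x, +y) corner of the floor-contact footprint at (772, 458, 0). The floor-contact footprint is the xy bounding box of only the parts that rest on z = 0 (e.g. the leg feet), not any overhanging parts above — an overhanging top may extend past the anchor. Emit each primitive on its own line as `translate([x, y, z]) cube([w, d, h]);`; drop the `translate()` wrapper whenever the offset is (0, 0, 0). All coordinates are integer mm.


// leg_h = 432 - 34 = 398
translate([455, 119, 398]) cube([317, 339, 34]);
translate([455, 119, 0]) cube([44, 44, 398]);
translate([728, 119, 0]) cube([44, 44, 398]);
translate([455, 414, 0]) cube([44, 44, 398]);
translate([728, 414, 0]) cube([44, 44, 398]);


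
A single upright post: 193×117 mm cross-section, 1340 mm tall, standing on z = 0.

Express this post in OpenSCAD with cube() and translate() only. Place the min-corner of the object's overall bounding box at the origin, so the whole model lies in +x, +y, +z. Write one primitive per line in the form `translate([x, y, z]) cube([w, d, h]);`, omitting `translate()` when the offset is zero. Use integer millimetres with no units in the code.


cube([193, 117, 1340]);


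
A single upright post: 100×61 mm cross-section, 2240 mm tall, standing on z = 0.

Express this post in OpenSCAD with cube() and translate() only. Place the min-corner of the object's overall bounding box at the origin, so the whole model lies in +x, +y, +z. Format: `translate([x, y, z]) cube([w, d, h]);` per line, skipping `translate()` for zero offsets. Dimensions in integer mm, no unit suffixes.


cube([100, 61, 2240]);


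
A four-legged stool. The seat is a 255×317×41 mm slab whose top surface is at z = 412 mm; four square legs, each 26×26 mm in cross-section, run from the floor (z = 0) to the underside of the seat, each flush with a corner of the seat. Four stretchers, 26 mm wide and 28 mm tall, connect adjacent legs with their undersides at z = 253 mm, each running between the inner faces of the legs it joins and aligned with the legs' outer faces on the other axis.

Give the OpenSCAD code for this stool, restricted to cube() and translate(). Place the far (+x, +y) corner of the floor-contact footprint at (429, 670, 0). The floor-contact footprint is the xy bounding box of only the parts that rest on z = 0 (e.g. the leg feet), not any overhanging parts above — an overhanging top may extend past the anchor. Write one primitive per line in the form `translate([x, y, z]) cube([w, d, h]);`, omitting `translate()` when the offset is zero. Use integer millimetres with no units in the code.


// leg_h = 412 - 41 = 371
// stretcher span = 255 - 2*26 = 203
translate([174, 353, 371]) cube([255, 317, 41]);
translate([174, 353, 0]) cube([26, 26, 371]);
translate([403, 353, 0]) cube([26, 26, 371]);
translate([174, 644, 0]) cube([26, 26, 371]);
translate([403, 644, 0]) cube([26, 26, 371]);
translate([200, 353, 253]) cube([203, 26, 28]);
translate([200, 644, 253]) cube([203, 26, 28]);
translate([174, 379, 253]) cube([26, 265, 28]);
translate([403, 379, 253]) cube([26, 265, 28]);


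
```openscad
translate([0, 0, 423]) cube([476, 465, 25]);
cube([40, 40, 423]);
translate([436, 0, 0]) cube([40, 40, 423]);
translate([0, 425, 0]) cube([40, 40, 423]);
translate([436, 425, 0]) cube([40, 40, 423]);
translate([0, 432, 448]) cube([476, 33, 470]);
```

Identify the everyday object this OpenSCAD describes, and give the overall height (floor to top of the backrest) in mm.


A chair. The overall height is 918 mm.

A slab on four corner posts with a tall panel at the back — a chair. The seat slab sits at z = 423 with thickness 25, and the 470 mm backrest starts at the seat top, so the overall height is 423 + 25 + 470 = 918 mm.


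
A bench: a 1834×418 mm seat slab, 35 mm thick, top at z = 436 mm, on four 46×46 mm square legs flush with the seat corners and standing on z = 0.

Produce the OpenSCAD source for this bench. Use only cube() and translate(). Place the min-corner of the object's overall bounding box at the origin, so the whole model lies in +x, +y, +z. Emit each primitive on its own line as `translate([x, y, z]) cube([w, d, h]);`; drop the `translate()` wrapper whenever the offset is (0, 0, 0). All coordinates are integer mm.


// leg_h = 436 − 35 = 401
translate([0, 0, 401]) cube([1834, 418, 35]);
cube([46, 46, 401]);
translate([0, 372, 0]) cube([46, 46, 401]);
translate([1788, 0, 0]) cube([46, 46, 401]);
translate([1788, 372, 0]) cube([46, 46, 401]);


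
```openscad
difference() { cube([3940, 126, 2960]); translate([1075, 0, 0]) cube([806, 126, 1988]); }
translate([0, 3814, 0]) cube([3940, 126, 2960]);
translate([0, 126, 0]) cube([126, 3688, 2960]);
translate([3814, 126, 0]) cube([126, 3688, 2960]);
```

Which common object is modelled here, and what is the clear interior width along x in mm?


A single room. The interior width is 3688 mm.

Four walls enclosing a rectangle with a door in the front wall — a room. Outside width 3940 minus two 126 mm walls gives 3688 mm.


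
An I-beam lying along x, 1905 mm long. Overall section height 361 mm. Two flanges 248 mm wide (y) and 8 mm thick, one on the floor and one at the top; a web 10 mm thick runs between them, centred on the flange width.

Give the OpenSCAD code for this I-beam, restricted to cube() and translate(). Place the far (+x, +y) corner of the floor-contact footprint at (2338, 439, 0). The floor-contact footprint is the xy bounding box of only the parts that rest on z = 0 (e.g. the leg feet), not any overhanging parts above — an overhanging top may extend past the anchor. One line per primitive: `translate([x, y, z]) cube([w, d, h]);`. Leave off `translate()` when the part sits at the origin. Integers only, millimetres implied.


translate([433, 191, 0]) cube([1905, 248, 8]);
translate([433, 310, 8]) cube([1905, 10, 345]);
translate([433, 191, 353]) cube([1905, 248, 8]);


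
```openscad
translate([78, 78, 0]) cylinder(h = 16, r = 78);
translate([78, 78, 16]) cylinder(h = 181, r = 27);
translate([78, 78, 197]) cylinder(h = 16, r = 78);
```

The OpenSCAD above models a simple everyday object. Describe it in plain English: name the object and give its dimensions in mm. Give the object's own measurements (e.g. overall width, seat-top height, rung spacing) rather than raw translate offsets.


A spool: two coaxial disc flanges of radius 78 mm and thickness 16 mm, joined by a core cylinder of radius 27 mm and height 181 mm. The lower flange rests on z = 0 and the three cylinders share a vertical axis.


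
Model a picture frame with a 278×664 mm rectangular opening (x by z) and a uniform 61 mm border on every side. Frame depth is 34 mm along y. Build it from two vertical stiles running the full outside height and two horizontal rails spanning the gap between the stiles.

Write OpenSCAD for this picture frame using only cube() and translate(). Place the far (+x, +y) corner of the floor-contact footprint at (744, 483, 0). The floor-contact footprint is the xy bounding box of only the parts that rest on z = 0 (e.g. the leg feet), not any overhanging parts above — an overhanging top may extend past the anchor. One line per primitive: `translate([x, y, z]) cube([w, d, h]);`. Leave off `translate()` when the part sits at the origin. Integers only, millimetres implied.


translate([344, 449, 0]) cube([61, 34, 786]);
translate([683, 449, 0]) cube([61, 34, 786]);
translate([405, 449, 0]) cube([278, 34, 61]);
translate([405, 449, 725]) cube([278, 34, 61]);


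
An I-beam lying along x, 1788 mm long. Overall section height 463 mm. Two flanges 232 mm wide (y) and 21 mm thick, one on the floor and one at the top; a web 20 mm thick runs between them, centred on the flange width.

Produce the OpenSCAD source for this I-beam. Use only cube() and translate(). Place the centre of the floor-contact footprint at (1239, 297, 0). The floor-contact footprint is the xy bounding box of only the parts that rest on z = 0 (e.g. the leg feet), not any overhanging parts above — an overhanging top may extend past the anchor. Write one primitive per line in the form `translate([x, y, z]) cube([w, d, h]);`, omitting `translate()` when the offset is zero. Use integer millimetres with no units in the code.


translate([345, 181, 0]) cube([1788, 232, 21]);
translate([345, 287, 21]) cube([1788, 20, 421]);
translate([345, 181, 442]) cube([1788, 232, 21]);


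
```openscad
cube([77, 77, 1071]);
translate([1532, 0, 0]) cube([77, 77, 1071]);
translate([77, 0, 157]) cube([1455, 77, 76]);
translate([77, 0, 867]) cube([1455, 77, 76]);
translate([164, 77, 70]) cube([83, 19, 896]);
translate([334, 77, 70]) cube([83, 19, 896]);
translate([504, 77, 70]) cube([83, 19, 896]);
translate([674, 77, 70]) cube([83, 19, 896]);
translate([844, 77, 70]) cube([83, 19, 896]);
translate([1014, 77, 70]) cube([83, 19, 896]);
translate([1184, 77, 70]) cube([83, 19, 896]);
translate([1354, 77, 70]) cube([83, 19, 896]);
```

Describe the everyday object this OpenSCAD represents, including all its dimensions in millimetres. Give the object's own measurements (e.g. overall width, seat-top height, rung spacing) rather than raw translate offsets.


A fence section. Two 77×77 mm posts, 1071 mm tall, stand on the floor with a clear span of 1455 mm between their inner faces. Two horizontal rails of 77×76 mm section span the gap between the posts with their undersides at z = 157 mm and z = 867 mm, flush with the posts' −y face. 8 pickets, each 83 mm wide, 19 mm thick and 896 mm tall, are fixed to the +y face of the rails with their bottoms at z = 70 mm, spaced across the span with a 87 mm gap after the −x post and between neighbouring pickets, with 95 mm left before the +x post.


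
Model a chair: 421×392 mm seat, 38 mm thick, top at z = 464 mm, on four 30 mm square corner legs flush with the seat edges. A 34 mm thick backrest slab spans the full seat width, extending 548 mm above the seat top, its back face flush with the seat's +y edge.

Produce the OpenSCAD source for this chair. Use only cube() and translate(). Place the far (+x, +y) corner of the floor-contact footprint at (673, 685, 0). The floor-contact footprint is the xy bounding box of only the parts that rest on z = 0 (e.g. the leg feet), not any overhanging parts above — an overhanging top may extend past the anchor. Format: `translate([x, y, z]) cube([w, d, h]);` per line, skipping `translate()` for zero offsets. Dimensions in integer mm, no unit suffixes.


translate([252, 293, 426]) cube([421, 392, 38]);
translate([252, 293, 0]) cube([30, 30, 426]);
translate([643, 293, 0]) cube([30, 30, 426]);
translate([252, 655, 0]) cube([30, 30, 426]);
translate([643, 655, 0]) cube([30, 30, 426]);
translate([252, 651, 464]) cube([421, 34, 548]);


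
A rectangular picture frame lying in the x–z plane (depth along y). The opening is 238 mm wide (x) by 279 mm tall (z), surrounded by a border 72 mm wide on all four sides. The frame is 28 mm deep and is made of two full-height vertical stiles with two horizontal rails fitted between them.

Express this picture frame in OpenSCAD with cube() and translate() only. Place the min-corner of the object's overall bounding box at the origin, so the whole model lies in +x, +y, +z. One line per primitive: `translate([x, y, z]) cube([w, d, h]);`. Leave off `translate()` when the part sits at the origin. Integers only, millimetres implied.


cube([72, 28, 423]);
translate([310, 0, 0]) cube([72, 28, 423]);
translate([72, 0, 0]) cube([238, 28, 72]);
translate([72, 0, 351]) cube([238, 28, 72]);


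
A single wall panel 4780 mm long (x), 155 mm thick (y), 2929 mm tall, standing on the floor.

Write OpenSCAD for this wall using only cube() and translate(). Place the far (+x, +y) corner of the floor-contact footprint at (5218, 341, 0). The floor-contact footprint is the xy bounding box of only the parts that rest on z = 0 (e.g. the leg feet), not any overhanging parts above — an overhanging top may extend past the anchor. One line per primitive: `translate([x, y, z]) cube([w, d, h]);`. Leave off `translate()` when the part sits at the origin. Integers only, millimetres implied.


translate([438, 186, 0]) cube([4780, 155, 2929]);


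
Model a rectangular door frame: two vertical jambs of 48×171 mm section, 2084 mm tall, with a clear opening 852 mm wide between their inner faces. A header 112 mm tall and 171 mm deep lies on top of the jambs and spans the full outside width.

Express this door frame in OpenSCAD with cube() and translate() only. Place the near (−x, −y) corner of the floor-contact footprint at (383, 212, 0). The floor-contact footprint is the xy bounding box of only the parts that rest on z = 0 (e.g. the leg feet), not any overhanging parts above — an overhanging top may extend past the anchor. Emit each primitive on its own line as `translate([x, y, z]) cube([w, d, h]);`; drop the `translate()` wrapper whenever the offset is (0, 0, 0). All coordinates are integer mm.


translate([383, 212, 0]) cube([48, 171, 2084]);
translate([1283, 212, 0]) cube([48, 171, 2084]);
translate([383, 212, 2084]) cube([948, 171, 112]);


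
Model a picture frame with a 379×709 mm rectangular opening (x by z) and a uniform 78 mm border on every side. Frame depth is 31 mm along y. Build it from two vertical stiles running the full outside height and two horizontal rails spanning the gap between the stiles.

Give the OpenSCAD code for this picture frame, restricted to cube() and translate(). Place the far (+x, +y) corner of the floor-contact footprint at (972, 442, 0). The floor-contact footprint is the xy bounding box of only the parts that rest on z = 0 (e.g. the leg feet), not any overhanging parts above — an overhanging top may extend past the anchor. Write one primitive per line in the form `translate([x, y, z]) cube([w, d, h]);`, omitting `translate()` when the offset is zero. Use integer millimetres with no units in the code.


translate([437, 411, 0]) cube([78, 31, 865]);
translate([894, 411, 0]) cube([78, 31, 865]);
translate([515, 411, 0]) cube([379, 31, 78]);
translate([515, 411, 787]) cube([379, 31, 78]);


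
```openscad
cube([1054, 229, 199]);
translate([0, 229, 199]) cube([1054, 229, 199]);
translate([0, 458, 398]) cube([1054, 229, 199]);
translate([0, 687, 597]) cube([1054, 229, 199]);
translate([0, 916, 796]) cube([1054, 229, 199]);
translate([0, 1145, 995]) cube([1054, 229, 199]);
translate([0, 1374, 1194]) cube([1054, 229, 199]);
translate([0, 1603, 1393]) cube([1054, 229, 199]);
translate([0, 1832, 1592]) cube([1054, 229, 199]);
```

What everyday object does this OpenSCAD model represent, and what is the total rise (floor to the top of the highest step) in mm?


A staircase. The total rise is 1791 mm.

9 identical blocks, each offset up and back from the previous — a staircase. Each step is 199 mm tall and there are 9 of them, so the total rise is 9 × 199 = 1791 mm.


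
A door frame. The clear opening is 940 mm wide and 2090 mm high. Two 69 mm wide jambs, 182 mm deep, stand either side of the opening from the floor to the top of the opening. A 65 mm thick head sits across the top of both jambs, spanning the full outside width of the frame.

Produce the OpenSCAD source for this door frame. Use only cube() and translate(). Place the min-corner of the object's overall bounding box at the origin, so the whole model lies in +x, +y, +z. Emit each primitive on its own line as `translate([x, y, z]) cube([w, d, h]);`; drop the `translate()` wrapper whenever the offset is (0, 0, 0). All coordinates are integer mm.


cube([69, 182, 2090]);
translate([1009, 0, 0]) cube([69, 182, 2090]);
translate([0, 0, 2090]) cube([1078, 182, 65]);


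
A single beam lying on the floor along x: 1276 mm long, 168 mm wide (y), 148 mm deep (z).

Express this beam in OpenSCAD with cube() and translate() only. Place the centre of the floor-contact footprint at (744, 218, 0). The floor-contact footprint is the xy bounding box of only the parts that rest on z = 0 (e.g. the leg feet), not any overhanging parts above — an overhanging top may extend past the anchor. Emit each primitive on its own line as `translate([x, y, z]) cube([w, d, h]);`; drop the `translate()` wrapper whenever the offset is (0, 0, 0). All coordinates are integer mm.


translate([106, 134, 0]) cube([1276, 168, 148]);


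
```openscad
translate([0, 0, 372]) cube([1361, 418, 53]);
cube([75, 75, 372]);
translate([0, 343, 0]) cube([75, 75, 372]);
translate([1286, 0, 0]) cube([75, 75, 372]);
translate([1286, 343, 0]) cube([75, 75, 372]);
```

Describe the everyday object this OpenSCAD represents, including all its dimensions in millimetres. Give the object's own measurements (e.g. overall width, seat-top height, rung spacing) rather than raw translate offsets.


A long wooden bench with a 1361 mm (x) × 418 mm (y) seat, 53 mm thick, its top surface 425 mm above the floor. Four 75 mm square legs at the seat corners, flush with the edges, run from z = 0 to the seat underside.


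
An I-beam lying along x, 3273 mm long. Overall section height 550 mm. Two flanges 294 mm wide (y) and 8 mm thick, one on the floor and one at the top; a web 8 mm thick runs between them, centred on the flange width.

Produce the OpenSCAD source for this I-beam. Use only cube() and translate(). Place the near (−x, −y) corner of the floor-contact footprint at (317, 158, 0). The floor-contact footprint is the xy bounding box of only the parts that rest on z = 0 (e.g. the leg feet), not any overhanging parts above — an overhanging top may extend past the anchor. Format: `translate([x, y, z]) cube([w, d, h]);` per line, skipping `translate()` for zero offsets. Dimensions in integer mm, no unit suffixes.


translate([317, 158, 0]) cube([3273, 294, 8]);
translate([317, 301, 8]) cube([3273, 8, 534]);
translate([317, 158, 542]) cube([3273, 294, 8]);


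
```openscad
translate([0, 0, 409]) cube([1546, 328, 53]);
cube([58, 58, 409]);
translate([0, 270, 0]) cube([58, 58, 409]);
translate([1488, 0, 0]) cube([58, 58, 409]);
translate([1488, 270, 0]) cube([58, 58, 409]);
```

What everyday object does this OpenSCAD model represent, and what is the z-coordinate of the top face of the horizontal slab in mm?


A bench. The seat-top height is 462 mm.

A long slab on four corner posts — a bench. The slab sits at z = 409 with thickness 53, so the top is 409 + 53 = 462 mm.


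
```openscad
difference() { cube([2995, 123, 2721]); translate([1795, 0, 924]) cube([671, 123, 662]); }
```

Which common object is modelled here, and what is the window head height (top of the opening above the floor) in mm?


A wall with a window opening. The window head height is 1586 mm.

A wall with a rectangular opening subtracted — a window. Sill at z = 924, opening 662 mm tall, so the head is at 924 + 662 = 1586 mm.


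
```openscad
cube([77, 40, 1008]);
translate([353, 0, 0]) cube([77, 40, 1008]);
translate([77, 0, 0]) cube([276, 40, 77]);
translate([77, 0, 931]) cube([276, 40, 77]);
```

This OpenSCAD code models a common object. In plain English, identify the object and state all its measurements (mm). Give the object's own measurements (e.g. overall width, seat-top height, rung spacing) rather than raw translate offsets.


A rectangular picture frame lying in the x–z plane (depth along y). The opening is 276 mm wide (x) by 854 mm tall (z), surrounded by a border 77 mm wide on all four sides. The frame is 40 mm deep and is made of two full-height vertical stiles with two horizontal rails fitted between them.


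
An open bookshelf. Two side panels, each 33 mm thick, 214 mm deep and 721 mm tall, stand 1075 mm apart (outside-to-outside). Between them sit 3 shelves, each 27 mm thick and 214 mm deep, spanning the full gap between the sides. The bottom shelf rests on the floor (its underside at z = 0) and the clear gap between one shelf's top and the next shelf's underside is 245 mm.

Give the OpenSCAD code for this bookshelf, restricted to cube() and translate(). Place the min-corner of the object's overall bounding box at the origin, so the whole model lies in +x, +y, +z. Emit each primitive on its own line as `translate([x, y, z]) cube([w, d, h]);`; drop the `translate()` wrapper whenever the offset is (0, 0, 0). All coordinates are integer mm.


cube([33, 214, 721]);
translate([1042, 0, 0]) cube([33, 214, 721]);
translate([33, 0, 0]) cube([1009, 214, 27]);
translate([33, 0, 272]) cube([1009, 214, 27]);
translate([33, 0, 544]) cube([1009, 214, 27]);


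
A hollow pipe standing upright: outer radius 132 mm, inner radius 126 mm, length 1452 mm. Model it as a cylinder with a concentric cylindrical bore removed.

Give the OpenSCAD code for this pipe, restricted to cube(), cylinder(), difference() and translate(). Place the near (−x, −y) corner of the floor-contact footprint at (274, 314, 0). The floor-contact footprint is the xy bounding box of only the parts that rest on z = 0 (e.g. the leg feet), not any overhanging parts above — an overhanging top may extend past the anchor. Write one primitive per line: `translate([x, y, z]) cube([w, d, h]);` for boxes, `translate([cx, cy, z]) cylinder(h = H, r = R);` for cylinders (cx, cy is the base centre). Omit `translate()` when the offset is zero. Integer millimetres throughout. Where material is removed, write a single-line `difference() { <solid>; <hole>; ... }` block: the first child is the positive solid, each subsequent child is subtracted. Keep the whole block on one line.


difference() { translate([406, 446, 0]) cylinder(h = 1452, r = 132); translate([406, 446, 0]) cylinder(h = 1452, r = 126); }


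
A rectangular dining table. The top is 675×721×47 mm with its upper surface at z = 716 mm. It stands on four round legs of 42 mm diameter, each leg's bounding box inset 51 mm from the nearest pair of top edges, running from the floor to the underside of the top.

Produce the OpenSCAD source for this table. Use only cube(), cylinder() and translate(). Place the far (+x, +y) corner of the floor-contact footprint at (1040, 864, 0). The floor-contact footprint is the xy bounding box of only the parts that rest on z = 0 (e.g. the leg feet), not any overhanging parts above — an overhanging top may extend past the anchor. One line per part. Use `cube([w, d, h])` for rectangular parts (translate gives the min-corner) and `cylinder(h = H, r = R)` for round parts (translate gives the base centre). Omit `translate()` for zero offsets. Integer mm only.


translate([416, 194, 669]) cube([675, 721, 47]);
translate([488, 266, 0]) cylinder(h = 669, r = 21);
translate([1019, 266, 0]) cylinder(h = 669, r = 21);
translate([488, 843, 0]) cylinder(h = 669, r = 21);
translate([1019, 843, 0]) cylinder(h = 669, r = 21);


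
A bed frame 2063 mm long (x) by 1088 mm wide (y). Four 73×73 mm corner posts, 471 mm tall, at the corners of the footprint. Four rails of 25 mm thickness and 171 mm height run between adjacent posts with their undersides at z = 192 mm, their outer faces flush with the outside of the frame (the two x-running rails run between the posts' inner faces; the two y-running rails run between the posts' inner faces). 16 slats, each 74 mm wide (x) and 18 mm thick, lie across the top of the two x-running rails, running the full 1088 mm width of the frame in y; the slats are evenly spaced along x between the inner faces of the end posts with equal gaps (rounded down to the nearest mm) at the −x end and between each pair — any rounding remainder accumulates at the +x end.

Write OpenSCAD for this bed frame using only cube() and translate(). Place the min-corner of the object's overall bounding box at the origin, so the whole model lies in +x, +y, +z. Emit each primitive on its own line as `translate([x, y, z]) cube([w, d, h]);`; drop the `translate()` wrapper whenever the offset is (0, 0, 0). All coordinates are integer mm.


cube([73, 73, 471]);
translate([0, 1015, 0]) cube([73, 73, 471]);
translate([1990, 0, 0]) cube([73, 73, 471]);
translate([1990, 1015, 0]) cube([73, 73, 471]);
translate([73, 0, 192]) cube([1917, 25, 171]);
translate([73, 1063, 192]) cube([1917, 25, 171]);
translate([0, 73, 192]) cube([25, 942, 171]);
translate([2038, 73, 192]) cube([25, 942, 171]);
translate([116, 0, 363]) cube([74, 1088, 18]);
translate([233, 0, 363]) cube([74, 1088, 18]);
translate([350, 0, 363]) cube([74, 1088, 18]);
translate([467, 0, 363]) cube([74, 1088, 18]);
translate([584, 0, 363]) cube([74, 1088, 18]);
translate([701, 0, 363]) cube([74, 1088, 18]);
translate([818, 0, 363]) cube([74, 1088, 18]);
translate([935, 0, 363]) cube([74, 1088, 18]);
translate([1052, 0, 363]) cube([74, 1088, 18]);
translate([1169, 0, 363]) cube([74, 1088, 18]);
translate([1286, 0, 363]) cube([74, 1088, 18]);
translate([1403, 0, 363]) cube([74, 1088, 18]);
translate([1520, 0, 363]) cube([74, 1088, 18]);
translate([1637, 0, 363]) cube([74, 1088, 18]);
translate([1754, 0, 363]) cube([74, 1088, 18]);
translate([1871, 0, 363]) cube([74, 1088, 18]);


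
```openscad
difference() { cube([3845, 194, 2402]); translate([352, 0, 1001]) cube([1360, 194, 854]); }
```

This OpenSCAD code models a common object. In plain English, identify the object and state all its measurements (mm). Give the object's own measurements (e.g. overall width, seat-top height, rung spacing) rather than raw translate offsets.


A wall 3845 mm long (x), 194 mm thick (y), 2402 mm tall, with a rectangular window opening cut through it. The opening is 1360 mm wide and 854 mm tall; its sill is at z = 1001 mm and its near (−x) edge is 352 mm from the wall's −x end. The opening passes through the full wall thickness.


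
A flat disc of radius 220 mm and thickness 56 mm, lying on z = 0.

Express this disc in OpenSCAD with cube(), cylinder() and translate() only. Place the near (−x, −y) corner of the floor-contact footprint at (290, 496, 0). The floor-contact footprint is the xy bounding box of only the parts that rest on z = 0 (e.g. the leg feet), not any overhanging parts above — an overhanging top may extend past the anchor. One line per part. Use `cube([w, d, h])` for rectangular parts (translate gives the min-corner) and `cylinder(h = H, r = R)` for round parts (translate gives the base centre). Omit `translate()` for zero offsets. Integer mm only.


translate([510, 716, 0]) cylinder(h = 56, r = 220);


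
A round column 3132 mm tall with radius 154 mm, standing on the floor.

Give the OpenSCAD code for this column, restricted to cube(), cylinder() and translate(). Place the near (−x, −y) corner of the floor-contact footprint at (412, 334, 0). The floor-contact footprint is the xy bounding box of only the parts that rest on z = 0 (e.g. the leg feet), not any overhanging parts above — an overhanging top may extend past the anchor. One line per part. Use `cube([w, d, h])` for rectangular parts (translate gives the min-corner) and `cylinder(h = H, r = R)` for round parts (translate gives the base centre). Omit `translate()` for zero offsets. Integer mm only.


translate([566, 488, 0]) cylinder(h = 3132, r = 154);


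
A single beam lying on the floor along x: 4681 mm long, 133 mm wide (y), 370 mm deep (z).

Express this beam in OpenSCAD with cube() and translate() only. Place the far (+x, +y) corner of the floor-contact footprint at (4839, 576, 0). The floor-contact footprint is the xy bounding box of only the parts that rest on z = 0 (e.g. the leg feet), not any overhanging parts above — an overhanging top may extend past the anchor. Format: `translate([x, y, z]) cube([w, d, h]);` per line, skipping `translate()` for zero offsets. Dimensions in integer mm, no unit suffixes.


translate([158, 443, 0]) cube([4681, 133, 370]);


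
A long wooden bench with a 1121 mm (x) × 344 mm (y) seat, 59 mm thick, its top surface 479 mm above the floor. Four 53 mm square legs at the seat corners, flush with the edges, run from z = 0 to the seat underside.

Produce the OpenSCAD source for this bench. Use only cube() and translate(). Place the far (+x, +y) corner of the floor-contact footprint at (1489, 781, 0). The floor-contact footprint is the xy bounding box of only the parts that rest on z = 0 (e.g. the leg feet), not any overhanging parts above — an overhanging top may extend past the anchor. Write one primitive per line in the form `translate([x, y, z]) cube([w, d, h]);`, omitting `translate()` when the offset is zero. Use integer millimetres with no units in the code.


// leg_h = 479 − 59 = 420
translate([368, 437, 420]) cube([1121, 344, 59]);
translate([368, 437, 0]) cube([53, 53, 420]);
translate([368, 728, 0]) cube([53, 53, 420]);
translate([1436, 437, 0]) cube([53, 53, 420]);
translate([1436, 728, 0]) cube([53, 53, 420]);


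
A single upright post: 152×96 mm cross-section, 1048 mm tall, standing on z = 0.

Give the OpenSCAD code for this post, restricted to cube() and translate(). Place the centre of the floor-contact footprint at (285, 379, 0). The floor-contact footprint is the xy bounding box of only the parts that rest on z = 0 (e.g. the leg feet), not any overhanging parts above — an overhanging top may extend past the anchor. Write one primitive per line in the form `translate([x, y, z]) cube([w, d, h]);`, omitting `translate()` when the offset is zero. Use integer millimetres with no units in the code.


translate([209, 331, 0]) cube([152, 96, 1048]);


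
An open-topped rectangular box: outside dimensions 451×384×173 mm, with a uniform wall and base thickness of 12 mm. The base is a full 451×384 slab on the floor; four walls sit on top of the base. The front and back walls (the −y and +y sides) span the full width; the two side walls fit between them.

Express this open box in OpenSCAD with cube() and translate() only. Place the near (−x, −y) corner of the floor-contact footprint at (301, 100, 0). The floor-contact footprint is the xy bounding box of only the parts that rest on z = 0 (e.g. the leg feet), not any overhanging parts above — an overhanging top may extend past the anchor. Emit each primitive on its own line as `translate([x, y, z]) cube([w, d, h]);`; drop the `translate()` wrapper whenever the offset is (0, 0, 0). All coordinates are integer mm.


translate([301, 100, 0]) cube([451, 384, 12]);
translate([301, 100, 12]) cube([451, 12, 161]);
translate([301, 472, 12]) cube([451, 12, 161]);
translate([301, 112, 12]) cube([12, 360, 161]);
translate([740, 112, 12]) cube([12, 360, 161]);


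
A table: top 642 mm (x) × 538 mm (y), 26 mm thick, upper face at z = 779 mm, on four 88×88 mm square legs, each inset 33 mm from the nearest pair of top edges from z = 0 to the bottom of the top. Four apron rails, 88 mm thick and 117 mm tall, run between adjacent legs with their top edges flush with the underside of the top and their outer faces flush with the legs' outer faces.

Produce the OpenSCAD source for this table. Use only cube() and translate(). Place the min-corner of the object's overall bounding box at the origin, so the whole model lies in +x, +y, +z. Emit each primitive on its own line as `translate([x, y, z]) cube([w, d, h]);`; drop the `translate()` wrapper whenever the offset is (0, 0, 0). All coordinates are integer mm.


// leg_h = 779 - 26 = 753
// apron z = 753 - 117 = 636
translate([0, 0, 753]) cube([642, 538, 26]);
translate([33, 33, 0]) cube([88, 88, 753]);
translate([521, 33, 0]) cube([88, 88, 753]);
translate([33, 417, 0]) cube([88, 88, 753]);
translate([521, 417, 0]) cube([88, 88, 753]);
translate([121, 33, 636]) cube([400, 88, 117]);
translate([121, 417, 636]) cube([400, 88, 117]);
translate([33, 121, 636]) cube([88, 296, 117]);
translate([521, 121, 636]) cube([88, 296, 117]);


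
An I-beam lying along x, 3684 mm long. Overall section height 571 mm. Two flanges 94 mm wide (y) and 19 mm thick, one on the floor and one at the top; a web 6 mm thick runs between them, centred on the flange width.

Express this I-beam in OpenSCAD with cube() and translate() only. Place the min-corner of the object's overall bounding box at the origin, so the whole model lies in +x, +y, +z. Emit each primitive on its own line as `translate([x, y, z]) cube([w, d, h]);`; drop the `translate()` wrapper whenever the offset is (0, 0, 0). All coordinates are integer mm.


cube([3684, 94, 19]);
translate([0, 44, 19]) cube([3684, 6, 533]);
translate([0, 0, 552]) cube([3684, 94, 19]);


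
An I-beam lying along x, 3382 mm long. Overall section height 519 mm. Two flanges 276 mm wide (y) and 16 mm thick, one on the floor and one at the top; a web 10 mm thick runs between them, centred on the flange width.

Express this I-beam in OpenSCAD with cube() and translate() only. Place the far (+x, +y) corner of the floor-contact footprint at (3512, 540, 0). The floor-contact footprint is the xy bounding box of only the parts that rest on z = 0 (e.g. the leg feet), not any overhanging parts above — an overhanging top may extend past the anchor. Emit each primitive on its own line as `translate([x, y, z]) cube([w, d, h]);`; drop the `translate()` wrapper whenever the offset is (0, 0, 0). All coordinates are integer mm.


translate([130, 264, 0]) cube([3382, 276, 16]);
translate([130, 397, 16]) cube([3382, 10, 487]);
translate([130, 264, 503]) cube([3382, 276, 16]);


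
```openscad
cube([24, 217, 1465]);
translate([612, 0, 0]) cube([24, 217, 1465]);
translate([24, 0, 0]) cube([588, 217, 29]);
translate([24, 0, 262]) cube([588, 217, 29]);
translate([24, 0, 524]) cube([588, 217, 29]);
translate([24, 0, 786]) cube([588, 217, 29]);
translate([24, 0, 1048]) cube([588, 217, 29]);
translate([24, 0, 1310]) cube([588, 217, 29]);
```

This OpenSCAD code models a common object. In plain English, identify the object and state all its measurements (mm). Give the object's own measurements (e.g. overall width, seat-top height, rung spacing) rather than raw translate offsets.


An open bookshelf. Two side panels, each 24 mm thick, 217 mm deep and 1465 mm tall, stand 636 mm apart (outside-to-outside). Between them sit 6 shelves, each 29 mm thick and 217 mm deep, spanning the full gap between the sides. The bottom shelf rests on the floor (its underside at z = 0) and the clear gap between one shelf's top and the next shelf's underside is 233 mm.


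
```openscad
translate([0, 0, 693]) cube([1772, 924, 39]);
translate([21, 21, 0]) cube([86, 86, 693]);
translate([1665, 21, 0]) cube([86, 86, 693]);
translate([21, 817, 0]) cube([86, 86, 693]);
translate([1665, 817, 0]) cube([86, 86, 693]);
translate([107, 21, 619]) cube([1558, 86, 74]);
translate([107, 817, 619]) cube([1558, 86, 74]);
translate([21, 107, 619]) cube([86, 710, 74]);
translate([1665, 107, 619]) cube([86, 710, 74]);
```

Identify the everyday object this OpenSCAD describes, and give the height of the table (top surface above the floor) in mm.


A table. The table height is 732 mm.

A 1772×924×39 slab sits at z = 693 on four 86 mm square posts — a table. The top surface is at 693 + 39 = 732 mm.


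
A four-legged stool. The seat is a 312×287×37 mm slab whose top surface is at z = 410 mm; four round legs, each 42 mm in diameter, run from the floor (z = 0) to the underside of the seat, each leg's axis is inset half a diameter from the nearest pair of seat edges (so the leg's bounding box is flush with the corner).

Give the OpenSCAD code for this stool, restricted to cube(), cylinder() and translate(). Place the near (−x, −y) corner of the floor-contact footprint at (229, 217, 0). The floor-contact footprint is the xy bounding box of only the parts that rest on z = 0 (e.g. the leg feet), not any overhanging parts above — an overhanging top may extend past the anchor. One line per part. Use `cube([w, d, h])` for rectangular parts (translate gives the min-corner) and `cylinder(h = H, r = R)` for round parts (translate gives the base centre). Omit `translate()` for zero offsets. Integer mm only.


translate([229, 217, 373]) cube([312, 287, 37]);
translate([250, 238, 0]) cylinder(h = 373, r = 21);
translate([520, 238, 0]) cylinder(h = 373, r = 21);
translate([250, 483, 0]) cylinder(h = 373, r = 21);
translate([520, 483, 0]) cylinder(h = 373, r = 21);


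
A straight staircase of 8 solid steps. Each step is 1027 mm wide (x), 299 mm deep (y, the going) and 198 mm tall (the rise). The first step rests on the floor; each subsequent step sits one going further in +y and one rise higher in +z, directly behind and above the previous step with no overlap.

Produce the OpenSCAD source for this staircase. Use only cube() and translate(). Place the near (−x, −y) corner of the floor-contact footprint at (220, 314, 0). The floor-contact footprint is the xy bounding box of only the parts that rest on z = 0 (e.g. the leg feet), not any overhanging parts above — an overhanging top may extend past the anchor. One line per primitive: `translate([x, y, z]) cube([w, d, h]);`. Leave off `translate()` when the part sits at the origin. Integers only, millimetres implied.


translate([220, 314, 0]) cube([1027, 299, 198]);
translate([220, 613, 198]) cube([1027, 299, 198]);
translate([220, 912, 396]) cube([1027, 299, 198]);
translate([220, 1211, 594]) cube([1027, 299, 198]);
translate([220, 1510, 792]) cube([1027, 299, 198]);
translate([220, 1809, 990]) cube([1027, 299, 198]);
translate([220, 2108, 1188]) cube([1027, 299, 198]);
translate([220, 2407, 1386]) cube([1027, 299, 198]);


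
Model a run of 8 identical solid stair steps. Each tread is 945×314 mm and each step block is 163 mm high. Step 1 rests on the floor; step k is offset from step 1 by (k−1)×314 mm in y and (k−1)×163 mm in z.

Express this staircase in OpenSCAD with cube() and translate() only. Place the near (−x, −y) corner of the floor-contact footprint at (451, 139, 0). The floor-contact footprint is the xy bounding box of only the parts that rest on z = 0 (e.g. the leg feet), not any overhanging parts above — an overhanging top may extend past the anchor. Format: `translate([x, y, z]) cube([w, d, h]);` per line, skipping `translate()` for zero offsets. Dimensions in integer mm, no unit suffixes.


translate([451, 139, 0]) cube([945, 314, 163]);
translate([451, 453, 163]) cube([945, 314, 163]);
translate([451, 767, 326]) cube([945, 314, 163]);
translate([451, 1081, 489]) cube([945, 314, 163]);
translate([451, 1395, 652]) cube([945, 314, 163]);
translate([451, 1709, 815]) cube([945, 314, 163]);
translate([451, 2023, 978]) cube([945, 314, 163]);
translate([451, 2337, 1141]) cube([945, 314, 163]);


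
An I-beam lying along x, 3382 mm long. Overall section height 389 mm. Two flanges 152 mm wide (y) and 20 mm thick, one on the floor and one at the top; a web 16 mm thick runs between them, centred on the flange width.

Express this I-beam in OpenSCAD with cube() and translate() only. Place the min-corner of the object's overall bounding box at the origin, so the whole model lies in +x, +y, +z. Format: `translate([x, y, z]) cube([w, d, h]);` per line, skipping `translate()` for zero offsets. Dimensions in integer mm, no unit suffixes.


cube([3382, 152, 20]);
translate([0, 68, 20]) cube([3382, 16, 349]);
translate([0, 0, 369]) cube([3382, 152, 20]);
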